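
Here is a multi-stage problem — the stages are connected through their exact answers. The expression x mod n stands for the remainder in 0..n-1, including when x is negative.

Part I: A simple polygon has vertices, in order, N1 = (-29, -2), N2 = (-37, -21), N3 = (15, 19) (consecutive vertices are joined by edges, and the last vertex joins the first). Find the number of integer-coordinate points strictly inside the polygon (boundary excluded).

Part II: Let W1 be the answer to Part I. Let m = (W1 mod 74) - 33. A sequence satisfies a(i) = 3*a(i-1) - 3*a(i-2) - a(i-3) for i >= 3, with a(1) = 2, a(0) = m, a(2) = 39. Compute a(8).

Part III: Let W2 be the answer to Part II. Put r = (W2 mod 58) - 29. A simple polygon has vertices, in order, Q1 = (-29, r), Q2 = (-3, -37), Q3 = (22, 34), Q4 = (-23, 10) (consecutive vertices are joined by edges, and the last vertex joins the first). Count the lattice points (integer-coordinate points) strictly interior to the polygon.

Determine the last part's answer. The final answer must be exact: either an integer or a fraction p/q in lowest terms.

Part I: cross terms: (-29*-21 - -37*-2)=535, (-37*19 - 15*-21)=-388, (15*-2 - -29*19)=521; twice the area = |668| = 668; area = 334; boundary points = 1 + 4 + 1 = 6; strictly interior points = area - boundary/2 + 1 = 332; answer 332
Part II: W1 = 332; m = 3; a(3) = 3*(39) - 3*(2) - 1*(3) = 108; iterating: a(3)=108, a(4)=205, a(5)=252, a(6)=33, a(7)=-862, a(8)=-2937; answer -2937
Part III: W2 = -2937; r = -8; cross terms: (-29*-37 - -3*-8)=1049, (-3*34 - 22*-37)=712, (22*10 - -23*34)=1002, (-23*-8 - -29*10)=474; twice the area = |3237| = 3237; area = 3237/2; boundary points = 1 + 1 + 3 + 6 = 11; strictly interior points = area - boundary/2 + 1 = 1614; answer 1614

1614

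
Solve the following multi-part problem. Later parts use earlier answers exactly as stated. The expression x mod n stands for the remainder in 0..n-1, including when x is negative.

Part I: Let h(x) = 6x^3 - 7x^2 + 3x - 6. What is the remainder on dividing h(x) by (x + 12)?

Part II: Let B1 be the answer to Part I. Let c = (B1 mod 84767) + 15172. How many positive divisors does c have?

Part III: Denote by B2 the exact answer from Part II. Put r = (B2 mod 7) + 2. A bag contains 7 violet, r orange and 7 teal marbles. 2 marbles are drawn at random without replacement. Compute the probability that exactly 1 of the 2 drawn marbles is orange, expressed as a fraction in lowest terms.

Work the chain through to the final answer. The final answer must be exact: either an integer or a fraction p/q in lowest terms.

21/68

Part I: remainder = value at the root: 6*(-12)^3 - 7*(-12)^2 + 3*(-12)^1 - 6 = (-10368) + (-1008) + (-36) + (-6) = -11418; answer -11418
Part II: B1 = -11418; c = 88521; 88521 = 3 * 19 * 1553; number of divisors = (1+1) * (1+1) * (1+1) = 8; answer 8
Part III: B2 = 8; r = 3; total draws C(17,2) = 136; favorable C(3,1)*C(14,1) = 42; P = 21/68; answer 21/68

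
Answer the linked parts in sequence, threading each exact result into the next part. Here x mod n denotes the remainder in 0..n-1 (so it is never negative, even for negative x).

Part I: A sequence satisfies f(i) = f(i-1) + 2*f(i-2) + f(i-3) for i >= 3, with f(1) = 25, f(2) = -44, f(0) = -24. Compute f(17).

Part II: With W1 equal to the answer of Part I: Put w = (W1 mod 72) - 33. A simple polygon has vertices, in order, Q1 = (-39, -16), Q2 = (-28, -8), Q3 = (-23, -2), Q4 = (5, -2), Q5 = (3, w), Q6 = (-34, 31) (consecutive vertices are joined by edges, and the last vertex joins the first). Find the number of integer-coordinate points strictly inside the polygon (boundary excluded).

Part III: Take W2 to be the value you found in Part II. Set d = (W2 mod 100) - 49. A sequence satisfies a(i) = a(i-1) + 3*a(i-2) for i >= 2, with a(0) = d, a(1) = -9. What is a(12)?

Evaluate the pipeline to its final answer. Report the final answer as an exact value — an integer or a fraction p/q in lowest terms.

Part I: f(3) = 1*(-44) + 2*(25) + 1*(-24) = -18; iterating: f(3)=-18, f(4)=-81, f(5)=-161, f(6)=-341, f(7)=-744, f(8)=-1587, f(9)=-3416, f(10)=-7334, f(11)=-15753, f(12)=-33837, f(13)=-72677, f(14)=-156104, f(15)=-335295, f(16)=-720180, f(17)=-1546874; answer -1546874
Part II: W1 = -1546874; w = 13; cross terms: (-39*-8 - -28*-16)=-136, (-28*-2 - -23*-8)=-128, (-23*-2 - 5*-2)=56, (5*13 - 3*-2)=71, (3*31 - -34*13)=535, (-34*-16 - -39*31)=1753; twice the area = |2151| = 2151; area = 2151/2; boundary points = 1 + 1 + 28 + 1 + 1 + 1 = 33; strictly interior points = area - boundary/2 + 1 = 1060; answer 1060
Part III: W2 = 1060; d = 11; a(2) = 1*(-9) + 3*(11) = 24; iterating: a(2)=24, a(3)=-3, a(4)=69, a(5)=60, a(6)=267, a(7)=447, a(8)=1248, a(9)=2589, a(10)=6333, a(11)=14100, a(12)=33099; answer 33099

33099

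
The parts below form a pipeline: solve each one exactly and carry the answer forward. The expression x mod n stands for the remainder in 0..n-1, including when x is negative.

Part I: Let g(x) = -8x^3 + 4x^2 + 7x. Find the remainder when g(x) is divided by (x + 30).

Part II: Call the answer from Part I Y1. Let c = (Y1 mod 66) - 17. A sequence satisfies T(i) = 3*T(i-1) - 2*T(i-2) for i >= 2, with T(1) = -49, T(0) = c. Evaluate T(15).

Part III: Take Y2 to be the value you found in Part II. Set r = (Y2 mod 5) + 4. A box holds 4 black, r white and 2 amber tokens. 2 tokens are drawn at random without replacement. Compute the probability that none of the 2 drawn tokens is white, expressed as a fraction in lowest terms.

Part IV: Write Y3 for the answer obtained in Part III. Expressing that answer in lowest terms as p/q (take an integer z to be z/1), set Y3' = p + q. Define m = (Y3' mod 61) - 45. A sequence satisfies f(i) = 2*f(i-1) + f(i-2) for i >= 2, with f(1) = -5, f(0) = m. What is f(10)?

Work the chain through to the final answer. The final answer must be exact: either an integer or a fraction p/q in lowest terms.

Part I: remainder = value at the root: -8*(-30)^3 + 4*(-30)^2 + 7*(-30)^1 = (216000) + (3600) + (-210) = 219390; answer 219390
Part II: Y1 = 219390; c = -11; T(2) = 3*(-49) - 2*(-11) = -125; iterating: T(2)=-125, T(3)=-277, T(4)=-581, T(5)=-1189, T(6)=-2405, T(7)=-4837, T(8)=-9701, T(9)=-19429, T(10)=-38885, T(11)=-77797, T(12)=-155621, T(13)=-311269, T(14)=-622565, T(15)=-1245157; answer -1245157
Part III: Y2 = -1245157; r = 7; total draws C(13,2) = 78; favorable C(6,2) = 15; P = 5/26; answer 5/26
Part IV: Y3 = 5/26; threaded value p + q = 31; m = -14; f(2) = 2*(-5) + 1*(-14) = -24; iterating: f(2)=-24, f(3)=-53, f(4)=-130, f(5)=-313, f(6)=-756, f(7)=-1825, f(8)=-4406, f(9)=-10637, f(10)=-25680; answer -25680

-25680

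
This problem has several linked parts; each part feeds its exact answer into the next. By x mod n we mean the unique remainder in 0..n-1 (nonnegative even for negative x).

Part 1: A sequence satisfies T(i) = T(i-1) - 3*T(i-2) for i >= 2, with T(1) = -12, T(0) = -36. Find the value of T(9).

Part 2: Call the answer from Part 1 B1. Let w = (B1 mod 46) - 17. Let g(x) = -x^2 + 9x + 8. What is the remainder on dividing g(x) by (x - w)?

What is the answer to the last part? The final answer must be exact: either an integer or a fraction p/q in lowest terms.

Part 1: T(2) = 1*(-12) - 3*(-36) = 96; iterating: T(2)=96, T(3)=132, T(4)=-156, T(5)=-552, T(6)=-84, T(7)=1572, T(8)=1824, T(9)=-2892; answer -2892
Part 2: B1 = -2892; w = -11; remainder = value at the root: -1*(-11)^2 + 9*(-11)^1 + 8 = (-121) + (-99) + (8) = -212; answer -212

-212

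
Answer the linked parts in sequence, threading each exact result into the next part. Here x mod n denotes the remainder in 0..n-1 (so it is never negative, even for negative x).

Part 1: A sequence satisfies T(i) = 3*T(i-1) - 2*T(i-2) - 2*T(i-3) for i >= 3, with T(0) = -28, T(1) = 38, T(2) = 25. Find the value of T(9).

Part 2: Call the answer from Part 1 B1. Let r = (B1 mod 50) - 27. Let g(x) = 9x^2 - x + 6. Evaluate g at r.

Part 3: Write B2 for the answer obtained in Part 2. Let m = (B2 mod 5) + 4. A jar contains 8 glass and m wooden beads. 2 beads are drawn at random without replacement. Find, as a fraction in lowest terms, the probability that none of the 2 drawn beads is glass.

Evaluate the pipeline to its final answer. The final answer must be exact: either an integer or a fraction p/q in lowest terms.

7/30

Part 1: T(3) = 3*(25) - 2*(38) - 2*(-28) = 55; iterating: T(3)=55, T(4)=39, T(5)=-43, T(6)=-317, T(7)=-943, T(8)=-2109, T(9)=-3807; answer -3807
Part 2: B1 = -3807; r = 16; 9*(16)^2 - 1*(16)^1 + 6 = (2304) + (-16) + (6) = 2294; answer 2294
Part 3: B2 = 2294; m = 8; total draws C(16,2) = 120; favorable C(8,2) = 28; P = 7/30; answer 7/30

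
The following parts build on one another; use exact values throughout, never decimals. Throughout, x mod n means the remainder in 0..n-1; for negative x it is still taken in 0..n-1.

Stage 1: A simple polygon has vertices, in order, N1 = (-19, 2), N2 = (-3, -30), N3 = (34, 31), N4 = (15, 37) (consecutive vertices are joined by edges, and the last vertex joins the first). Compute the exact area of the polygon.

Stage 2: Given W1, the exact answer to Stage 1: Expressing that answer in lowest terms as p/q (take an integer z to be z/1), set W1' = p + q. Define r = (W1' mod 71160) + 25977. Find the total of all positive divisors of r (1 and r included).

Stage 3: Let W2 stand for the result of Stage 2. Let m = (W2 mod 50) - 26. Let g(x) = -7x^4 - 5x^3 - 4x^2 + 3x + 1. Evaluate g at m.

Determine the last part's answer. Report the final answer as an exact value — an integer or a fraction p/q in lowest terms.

Stage 1: cross terms: (-19*-30 - -3*2)=576, (-3*31 - 34*-30)=927, (34*37 - 15*31)=793, (15*2 - -19*37)=733; twice the area = |3029| = 3029; area = 3029/2; answer 3029/2
Stage 2: W1 = 3029/2; threaded value p + q = 3031; r = 29008; 29008 = 2^4 * 7^2 * 37; sigma = (1 + 2 + 4 + 8 + 16) * (1 + 7 + 49) * (1 + 37) = 31 * 57 * 38 = 67146; answer 67146
Stage 3: W2 = 67146; m = 20; -7*(20)^4 - 5*(20)^3 - 4*(20)^2 + 3*(20)^1 + 1 = (-1120000) + (-40000) + (-1600) + (60) + (1) = -1161539; answer -1161539

-1161539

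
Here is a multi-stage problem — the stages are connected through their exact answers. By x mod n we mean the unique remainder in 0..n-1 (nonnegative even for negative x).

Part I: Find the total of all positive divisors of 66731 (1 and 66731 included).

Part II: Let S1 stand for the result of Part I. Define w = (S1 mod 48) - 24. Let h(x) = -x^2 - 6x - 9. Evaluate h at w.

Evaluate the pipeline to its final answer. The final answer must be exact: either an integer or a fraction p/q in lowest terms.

Part I: 66731 = 7 * 9533; sigma = (1 + 7) * (1 + 9533) = 8 * 9534 = 76272; answer 76272
Part II: S1 = 76272; w = -24; -1*(-24)^2 - 6*(-24)^1 - 9 = (-576) + (144) + (-9) = -441; answer -441

-441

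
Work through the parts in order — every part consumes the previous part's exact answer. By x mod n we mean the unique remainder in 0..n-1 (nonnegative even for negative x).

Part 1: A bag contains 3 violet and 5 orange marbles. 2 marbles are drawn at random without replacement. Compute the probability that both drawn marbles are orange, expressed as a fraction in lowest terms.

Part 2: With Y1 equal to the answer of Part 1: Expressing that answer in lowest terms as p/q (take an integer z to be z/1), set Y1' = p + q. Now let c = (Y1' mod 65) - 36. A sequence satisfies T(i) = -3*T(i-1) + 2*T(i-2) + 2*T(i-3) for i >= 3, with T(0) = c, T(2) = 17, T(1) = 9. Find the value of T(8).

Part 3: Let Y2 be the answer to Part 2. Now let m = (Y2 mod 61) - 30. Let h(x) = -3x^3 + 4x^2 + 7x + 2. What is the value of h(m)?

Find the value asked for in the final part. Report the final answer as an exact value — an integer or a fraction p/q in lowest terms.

Part 1: total draws C(8,2) = 28; favorable C(5,2) = 10; P = 5/14; answer 5/14
Part 2: Y1 = 5/14; threaded value p + q = 19; c = -17; T(3) = -3*(17) + 2*(9) + 2*(-17) = -67; iterating: T(3)=-67, T(4)=253, T(5)=-859, T(6)=2949, T(7)=-10059, T(8)=34357; answer 34357
Part 3: Y2 = 34357; m = -16; -3*(-16)^3 + 4*(-16)^2 + 7*(-16)^1 + 2 = (12288) + (1024) + (-112) + (2) = 13202; answer 13202

13202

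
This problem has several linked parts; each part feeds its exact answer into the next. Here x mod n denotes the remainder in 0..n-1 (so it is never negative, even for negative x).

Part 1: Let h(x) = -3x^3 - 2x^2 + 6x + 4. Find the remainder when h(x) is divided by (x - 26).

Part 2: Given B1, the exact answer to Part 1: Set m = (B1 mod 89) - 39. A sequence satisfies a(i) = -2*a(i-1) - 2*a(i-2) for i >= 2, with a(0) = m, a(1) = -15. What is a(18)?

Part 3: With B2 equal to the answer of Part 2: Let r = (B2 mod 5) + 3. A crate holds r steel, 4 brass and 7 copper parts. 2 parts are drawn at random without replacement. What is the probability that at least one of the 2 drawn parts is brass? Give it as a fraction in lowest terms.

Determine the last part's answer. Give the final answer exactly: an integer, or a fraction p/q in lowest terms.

46/91

Part 1: remainder = value at the root: -3*(26)^3 - 2*(26)^2 + 6*(26)^1 + 4 = (-52728) + (-1352) + (156) + (4) = -53920; answer -53920
Part 2: B1 = -53920; m = -25; a(2) = -2*(-15) - 2*(-25) = 80; iterating: a(2)=80, a(3)=-130, a(4)=100, a(5)=60, a(6)=-320, a(7)=520, a(8)=-400, a(9)=-240, a(10)=1280, a(11)=-2080, a(12)=1600, a(13)=960, a(14)=-5120, a(15)=8320, a(16)=-6400, a(17)=-3840, a(18)=20480; answer 20480
Part 3: B2 = 20480; r = 3; total draws C(14,2) = 91; complement C(10,2) = 45; favorable 91 - 45 = 46; P = 46/91; answer 46/91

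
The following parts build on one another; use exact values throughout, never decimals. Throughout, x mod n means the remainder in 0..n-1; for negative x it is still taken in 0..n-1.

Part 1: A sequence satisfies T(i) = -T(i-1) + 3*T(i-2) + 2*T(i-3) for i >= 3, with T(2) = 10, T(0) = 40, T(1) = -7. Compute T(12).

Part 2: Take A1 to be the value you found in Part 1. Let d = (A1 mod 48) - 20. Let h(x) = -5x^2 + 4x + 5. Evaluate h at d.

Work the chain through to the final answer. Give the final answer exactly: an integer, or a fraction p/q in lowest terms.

Part 1: T(3) = -1*(10) + 3*(-7) + 2*(40) = 49; iterating: T(3)=49, T(4)=-33, T(5)=200, T(6)=-201, T(7)=735, T(8)=-938, T(9)=2741, T(10)=-4085, T(11)=10432, T(12)=-17205; answer -17205
Part 2: A1 = -17205; d = 7; -5*(7)^2 + 4*(7)^1 + 5 = (-245) + (28) + (5) = -212; answer -212

-212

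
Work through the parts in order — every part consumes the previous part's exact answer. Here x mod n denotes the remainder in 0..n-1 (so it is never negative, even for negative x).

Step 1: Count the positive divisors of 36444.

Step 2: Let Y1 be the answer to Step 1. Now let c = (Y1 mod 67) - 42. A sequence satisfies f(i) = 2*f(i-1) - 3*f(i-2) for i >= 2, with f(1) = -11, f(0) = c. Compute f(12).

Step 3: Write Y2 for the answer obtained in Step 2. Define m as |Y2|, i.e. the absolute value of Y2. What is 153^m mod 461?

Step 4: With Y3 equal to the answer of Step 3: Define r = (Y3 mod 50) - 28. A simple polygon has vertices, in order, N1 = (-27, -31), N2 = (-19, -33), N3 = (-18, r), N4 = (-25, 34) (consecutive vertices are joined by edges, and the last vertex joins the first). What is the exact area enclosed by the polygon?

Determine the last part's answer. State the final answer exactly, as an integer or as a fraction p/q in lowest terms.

729/2

Step 1: 36444 = 2^2 * 3 * 3037; number of divisors = (2+1) * (1+1) * (1+1) = 12; answer 12
Step 2: Y1 = 12; c = -30; f(2) = 2*(-11) - 3*(-30) = 68; iterating: f(2)=68, f(3)=169, f(4)=134, f(5)=-239, f(6)=-880, f(7)=-1043, f(8)=554, f(9)=4237, f(10)=6812, f(11)=913, f(12)=-18610; answer -18610
Step 3: Y2 = -18610; m = 18610; squarings mod 461: 153^1=153, 153^2=359, 153^4=262, 153^8=416, 153^16=181, 153^32=30, 153^64=439, 153^128=23, 153^256=68, 153^512=14, 153^1024=196, 153^2048=153, 153^4096=359, 153^8192=262, 153^16384=416; 153^18610 = 153^2 * 153^16 * 153^32 * 153^128 * 153^2048 * 153^16384 = 68 (mod 461); answer 68
Step 4: Y3 = 68; r = -10; cross terms: (-27*-33 - -19*-31)=302, (-19*-10 - -18*-33)=-404, (-18*34 - -25*-10)=-862, (-25*-31 - -27*34)=1693; twice the area = |729| = 729; area = 729/2; answer 729/2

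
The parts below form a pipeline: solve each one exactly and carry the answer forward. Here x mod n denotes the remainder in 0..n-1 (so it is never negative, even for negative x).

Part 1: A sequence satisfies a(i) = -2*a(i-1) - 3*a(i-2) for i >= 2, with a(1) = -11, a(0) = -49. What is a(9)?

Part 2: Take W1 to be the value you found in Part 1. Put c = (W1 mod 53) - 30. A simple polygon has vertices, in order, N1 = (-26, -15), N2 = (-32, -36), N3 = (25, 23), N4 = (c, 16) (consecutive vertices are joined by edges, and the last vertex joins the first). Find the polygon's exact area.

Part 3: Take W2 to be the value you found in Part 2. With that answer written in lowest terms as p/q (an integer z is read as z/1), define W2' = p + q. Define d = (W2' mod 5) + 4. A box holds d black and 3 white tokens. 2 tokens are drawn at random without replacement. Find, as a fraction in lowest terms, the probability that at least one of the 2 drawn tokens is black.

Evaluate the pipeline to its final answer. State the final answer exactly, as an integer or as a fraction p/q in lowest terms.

Part 1: a(2) = -2*(-11) - 3*(-49) = 169; iterating: a(2)=169, a(3)=-305, a(4)=103, a(5)=709, a(6)=-1727, a(7)=1327, a(8)=2527, a(9)=-9035; answer -9035
Part 2: W1 = -9035; c = -2; cross terms: (-26*-36 - -32*-15)=456, (-32*23 - 25*-36)=164, (25*16 - -2*23)=446, (-2*-15 - -26*16)=446; twice the area = |1512| = 1512; area = 756; answer 756
Part 3: W2 = 756; threaded value p + q = 757; d = 6; total draws C(9,2) = 36; complement C(3,2) = 3; favorable 36 - 3 = 33; P = 11/12; answer 11/12

11/12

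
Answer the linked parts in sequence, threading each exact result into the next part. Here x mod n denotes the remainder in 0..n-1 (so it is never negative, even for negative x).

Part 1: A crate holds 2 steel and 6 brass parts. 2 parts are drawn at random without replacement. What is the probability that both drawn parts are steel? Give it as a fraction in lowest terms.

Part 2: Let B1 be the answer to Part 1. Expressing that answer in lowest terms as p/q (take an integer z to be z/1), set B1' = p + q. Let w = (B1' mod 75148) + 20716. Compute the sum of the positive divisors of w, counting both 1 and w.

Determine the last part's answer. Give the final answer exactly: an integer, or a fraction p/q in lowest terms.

Part 1: total draws C(8,2) = 28; favorable C(2,2) = 1; P = 1/28; answer 1/28
Part 2: B1 = 1/28; threaded value p + q = 29; w = 20745; 20745 = 3^2 * 5 * 461; sigma = (1 + 3 + 9) * (1 + 5) * (1 + 461) = 13 * 6 * 462 = 36036; answer 36036

36036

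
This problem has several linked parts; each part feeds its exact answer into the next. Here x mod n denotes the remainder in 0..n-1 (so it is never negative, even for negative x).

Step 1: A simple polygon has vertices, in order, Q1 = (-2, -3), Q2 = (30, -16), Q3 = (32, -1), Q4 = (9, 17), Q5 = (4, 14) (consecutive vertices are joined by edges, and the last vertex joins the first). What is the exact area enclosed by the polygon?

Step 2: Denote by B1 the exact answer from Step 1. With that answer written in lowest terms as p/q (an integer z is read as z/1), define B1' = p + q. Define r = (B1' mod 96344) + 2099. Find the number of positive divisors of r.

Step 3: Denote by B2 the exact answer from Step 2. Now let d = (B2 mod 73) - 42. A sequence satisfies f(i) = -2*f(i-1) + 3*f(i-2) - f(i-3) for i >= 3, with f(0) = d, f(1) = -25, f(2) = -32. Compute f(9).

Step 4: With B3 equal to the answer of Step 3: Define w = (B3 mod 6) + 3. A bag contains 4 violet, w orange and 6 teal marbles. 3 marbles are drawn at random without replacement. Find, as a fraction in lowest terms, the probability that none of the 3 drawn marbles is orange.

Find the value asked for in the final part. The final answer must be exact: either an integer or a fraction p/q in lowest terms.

60/143

Step 1: cross terms: (-2*-16 - 30*-3)=122, (30*-1 - 32*-16)=482, (32*17 - 9*-1)=553, (9*14 - 4*17)=58, (4*-3 - -2*14)=16; twice the area = |1231| = 1231; area = 1231/2; answer 1231/2
Step 2: B1 = 1231/2; threaded value p + q = 1233; r = 3332; 3332 = 2^2 * 7^2 * 17; number of divisors = (2+1) * (2+1) * (1+1) = 18; answer 18
Step 3: B2 = 18; d = -24; f(3) = -2*(-32) + 3*(-25) - 1*(-24) = 13; iterating: f(3)=13, f(4)=-97, f(5)=265, f(6)=-834, f(7)=2560, f(8)=-7887, f(9)=24288; answer 24288
Step 4: B3 = 24288; w = 3; total draws C(13,3) = 286; favorable C(10,3) = 120; P = 60/143; answer 60/143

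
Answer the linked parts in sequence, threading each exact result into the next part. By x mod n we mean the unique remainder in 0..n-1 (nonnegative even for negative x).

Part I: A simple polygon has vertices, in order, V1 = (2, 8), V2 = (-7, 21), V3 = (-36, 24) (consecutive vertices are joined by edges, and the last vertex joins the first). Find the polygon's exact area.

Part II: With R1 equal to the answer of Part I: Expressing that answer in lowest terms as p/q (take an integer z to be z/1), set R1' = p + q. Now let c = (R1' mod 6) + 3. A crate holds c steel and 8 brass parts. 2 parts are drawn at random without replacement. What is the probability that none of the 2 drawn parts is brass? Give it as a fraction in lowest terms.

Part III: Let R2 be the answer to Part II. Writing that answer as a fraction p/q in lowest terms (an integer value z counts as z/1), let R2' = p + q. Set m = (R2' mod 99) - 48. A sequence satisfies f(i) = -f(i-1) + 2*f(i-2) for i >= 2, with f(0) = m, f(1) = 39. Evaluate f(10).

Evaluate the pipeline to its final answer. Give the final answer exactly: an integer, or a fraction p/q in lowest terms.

-14667

Part I: cross terms: (2*21 - -7*8)=98, (-7*24 - -36*21)=588, (-36*8 - 2*24)=-336; twice the area = |350| = 350; area = 175; answer 175
Part II: R1 = 175; threaded value p + q = 176; c = 5; total draws C(13,2) = 78; favorable C(5,2) = 10; P = 5/39; answer 5/39
Part III: R2 = 5/39; threaded value p + q = 44; m = -4; f(2) = -1*(39) + 2*(-4) = -47; iterating: f(2)=-47, f(3)=125, f(4)=-219, f(5)=469, f(6)=-907, f(7)=1845, f(8)=-3659, f(9)=7349, f(10)=-14667; answer -14667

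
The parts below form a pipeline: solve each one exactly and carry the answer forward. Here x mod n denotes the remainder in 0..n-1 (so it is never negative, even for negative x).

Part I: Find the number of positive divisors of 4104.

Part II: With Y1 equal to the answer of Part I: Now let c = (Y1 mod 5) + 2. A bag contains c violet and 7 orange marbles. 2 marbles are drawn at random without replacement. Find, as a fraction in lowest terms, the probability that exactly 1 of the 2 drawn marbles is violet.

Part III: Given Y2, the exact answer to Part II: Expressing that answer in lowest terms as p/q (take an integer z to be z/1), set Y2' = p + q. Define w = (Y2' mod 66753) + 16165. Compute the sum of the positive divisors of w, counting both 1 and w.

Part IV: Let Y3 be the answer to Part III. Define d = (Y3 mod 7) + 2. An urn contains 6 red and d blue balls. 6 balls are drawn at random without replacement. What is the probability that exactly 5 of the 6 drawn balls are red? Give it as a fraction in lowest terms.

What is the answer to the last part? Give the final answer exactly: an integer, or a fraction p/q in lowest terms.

Part I: 4104 = 2^3 * 3^3 * 19; number of divisors = (3+1) * (3+1) * (1+1) = 32; answer 32
Part II: Y1 = 32; c = 4; total draws C(11,2) = 55; favorable C(4,1)*C(7,1) = 28; P = 28/55; answer 28/55
Part III: Y2 = 28/55; threaded value p + q = 83; w = 16248; 16248 = 2^3 * 3 * 677; sigma = (1 + 2 + 4 + 8) * (1 + 3) * (1 + 677) = 15 * 4 * 678 = 40680; answer 40680
Part IV: Y3 = 40680; d = 5; total draws C(11,6) = 462; favorable C(6,5)*C(5,1) = 30; P = 5/77; answer 5/77

5/77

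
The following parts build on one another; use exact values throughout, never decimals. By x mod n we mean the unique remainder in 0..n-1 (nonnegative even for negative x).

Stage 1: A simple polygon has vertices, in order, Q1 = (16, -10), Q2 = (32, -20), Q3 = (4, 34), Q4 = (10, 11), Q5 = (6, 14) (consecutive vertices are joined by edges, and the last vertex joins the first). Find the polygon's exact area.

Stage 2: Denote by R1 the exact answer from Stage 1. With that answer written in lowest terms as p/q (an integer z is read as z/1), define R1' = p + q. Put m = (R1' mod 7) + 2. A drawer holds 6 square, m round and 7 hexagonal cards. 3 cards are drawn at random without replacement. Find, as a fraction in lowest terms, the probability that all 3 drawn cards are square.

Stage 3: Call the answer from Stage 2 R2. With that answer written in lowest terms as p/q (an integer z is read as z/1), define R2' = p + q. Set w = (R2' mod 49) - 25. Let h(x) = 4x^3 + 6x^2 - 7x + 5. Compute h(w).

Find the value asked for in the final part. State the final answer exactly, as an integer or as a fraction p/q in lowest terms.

Stage 1: cross terms: (16*-20 - 32*-10)=0, (32*34 - 4*-20)=1168, (4*11 - 10*34)=-296, (10*14 - 6*11)=74, (6*-10 - 16*14)=-284; twice the area = |662| = 662; area = 331; answer 331
Stage 2: R1 = 331; threaded value p + q = 332; m = 5; total draws C(18,3) = 816; favorable C(6,3) = 20; P = 5/204; answer 5/204
Stage 3: R2 = 5/204; threaded value p + q = 209; w = -12; 4*(-12)^3 + 6*(-12)^2 - 7*(-12)^1 + 5 = (-6912) + (864) + (84) + (5) = -5959; answer -5959

-5959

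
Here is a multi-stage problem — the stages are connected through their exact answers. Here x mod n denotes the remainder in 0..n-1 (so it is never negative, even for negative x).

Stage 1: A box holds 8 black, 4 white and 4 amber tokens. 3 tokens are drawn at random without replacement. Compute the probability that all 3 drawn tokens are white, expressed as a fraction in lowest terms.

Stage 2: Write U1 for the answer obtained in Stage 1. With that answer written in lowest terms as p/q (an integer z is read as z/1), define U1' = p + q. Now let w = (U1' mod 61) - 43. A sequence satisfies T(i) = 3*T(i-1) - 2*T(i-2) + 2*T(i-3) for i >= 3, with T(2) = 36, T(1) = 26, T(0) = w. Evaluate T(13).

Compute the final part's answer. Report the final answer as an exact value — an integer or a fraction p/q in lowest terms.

126540

Stage 1: total draws C(16,3) = 560; favorable C(4,3) = 4; P = 1/140; answer 1/140
Stage 2: U1 = 1/140; threaded value p + q = 141; w = -24; T(3) = 3*(36) - 2*(26) + 2*(-24) = 8; iterating: T(3)=8, T(4)=4, T(5)=68, T(6)=212, T(7)=508, T(8)=1236, T(9)=3116, T(10)=7892, T(11)=19916, T(12)=50196, T(13)=126540; answer 126540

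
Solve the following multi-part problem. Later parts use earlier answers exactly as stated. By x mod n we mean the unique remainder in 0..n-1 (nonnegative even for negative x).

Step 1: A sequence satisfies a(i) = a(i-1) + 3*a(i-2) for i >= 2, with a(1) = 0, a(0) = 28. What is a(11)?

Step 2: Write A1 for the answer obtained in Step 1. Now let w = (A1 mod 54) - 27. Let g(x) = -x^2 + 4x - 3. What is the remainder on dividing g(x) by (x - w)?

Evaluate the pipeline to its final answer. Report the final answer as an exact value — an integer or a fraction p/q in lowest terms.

-360

Step 1: a(2) = 1*(0) + 3*(28) = 84; iterating: a(2)=84, a(3)=84, a(4)=336, a(5)=588, a(6)=1596, a(7)=3360, a(8)=8148, a(9)=18228, a(10)=42672, a(11)=97356; answer 97356
Step 2: A1 = 97356; w = 21; remainder = value at the root: -1*(21)^2 + 4*(21)^1 - 3 = (-441) + (84) + (-3) = -360; answer -360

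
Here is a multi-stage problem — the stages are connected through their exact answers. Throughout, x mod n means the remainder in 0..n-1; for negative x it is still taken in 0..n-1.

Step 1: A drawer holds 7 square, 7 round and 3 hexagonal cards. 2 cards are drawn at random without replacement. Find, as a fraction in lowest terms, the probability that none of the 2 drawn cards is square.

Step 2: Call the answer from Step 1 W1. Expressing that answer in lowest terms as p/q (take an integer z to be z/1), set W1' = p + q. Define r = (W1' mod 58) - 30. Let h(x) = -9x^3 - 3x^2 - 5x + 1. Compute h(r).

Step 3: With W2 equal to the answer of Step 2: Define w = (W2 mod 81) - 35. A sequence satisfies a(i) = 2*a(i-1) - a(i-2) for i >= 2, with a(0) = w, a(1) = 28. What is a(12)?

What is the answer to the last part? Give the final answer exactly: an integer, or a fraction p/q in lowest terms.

72

Step 1: total draws C(17,2) = 136; favorable C(10,2) = 45; P = 45/136; answer 45/136
Step 2: W1 = 45/136; threaded value p + q = 181; r = -23; -9*(-23)^3 - 3*(-23)^2 - 5*(-23)^1 + 1 = (109503) + (-1587) + (115) + (1) = 108032; answer 108032
Step 3: W2 = 108032; w = 24; a(2) = 2*(28) - 1*(24) = 32; iterating: a(2)=32, a(3)=36, a(4)=40, a(5)=44, a(6)=48, a(7)=52, a(8)=56, a(9)=60, a(10)=64, a(11)=68, a(12)=72; answer 72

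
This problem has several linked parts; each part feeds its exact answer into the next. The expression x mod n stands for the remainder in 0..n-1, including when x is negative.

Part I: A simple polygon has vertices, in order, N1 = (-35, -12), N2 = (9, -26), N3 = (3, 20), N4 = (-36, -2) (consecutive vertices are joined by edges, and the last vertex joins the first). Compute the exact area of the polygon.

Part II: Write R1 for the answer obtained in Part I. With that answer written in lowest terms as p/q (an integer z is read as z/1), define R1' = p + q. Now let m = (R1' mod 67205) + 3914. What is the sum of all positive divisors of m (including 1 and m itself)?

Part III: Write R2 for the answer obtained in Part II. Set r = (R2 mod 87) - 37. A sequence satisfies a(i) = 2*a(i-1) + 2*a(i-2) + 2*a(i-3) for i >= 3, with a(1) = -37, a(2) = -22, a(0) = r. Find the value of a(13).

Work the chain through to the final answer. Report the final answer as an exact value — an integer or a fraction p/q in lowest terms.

-7276240

Part I: cross terms: (-35*-26 - 9*-12)=1018, (9*20 - 3*-26)=258, (3*-2 - -36*20)=714, (-36*-12 - -35*-2)=362; twice the area = |2352| = 2352; area = 1176; answer 1176
Part II: R1 = 1176; threaded value p + q = 1177; m = 5091; 5091 = 3 * 1697; sigma = (1 + 3) * (1 + 1697) = 4 * 1698 = 6792; answer 6792
Part III: R2 = 6792; r = -31; a(3) = 2*(-22) + 2*(-37) + 2*(-31) = -180; iterating: a(3)=-180, a(4)=-478, a(5)=-1360, a(6)=-4036, a(7)=-11748, a(8)=-34288, a(9)=-100144, a(10)=-292360, a(11)=-853584, a(12)=-2492176, a(13)=-7276240; answer -7276240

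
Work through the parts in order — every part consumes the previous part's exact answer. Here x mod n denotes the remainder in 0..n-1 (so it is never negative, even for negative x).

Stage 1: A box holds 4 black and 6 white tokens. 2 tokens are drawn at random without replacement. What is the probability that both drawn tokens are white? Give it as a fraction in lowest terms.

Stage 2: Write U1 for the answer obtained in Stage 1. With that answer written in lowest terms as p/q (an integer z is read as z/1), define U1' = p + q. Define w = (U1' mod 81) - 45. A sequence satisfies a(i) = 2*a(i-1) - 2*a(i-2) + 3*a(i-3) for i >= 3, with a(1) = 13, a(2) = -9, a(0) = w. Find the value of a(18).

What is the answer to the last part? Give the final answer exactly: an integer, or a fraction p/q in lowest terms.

Stage 1: total draws C(10,2) = 45; favorable C(6,2) = 15; P = 1/3; answer 1/3
Stage 2: U1 = 1/3; threaded value p + q = 4; w = -41; a(3) = 2*(-9) - 2*(13) + 3*(-41) = -167; iterating: a(3)=-167, a(4)=-277, a(5)=-247, a(6)=-441, a(7)=-1219, a(8)=-2297, a(9)=-3479, a(10)=-6021, a(11)=-11975, a(12)=-22345, a(13)=-38803, a(14)=-68841, a(15)=-127111, a(16)=-232949, a(17)=-418199, a(18)=-751833; answer -751833

-751833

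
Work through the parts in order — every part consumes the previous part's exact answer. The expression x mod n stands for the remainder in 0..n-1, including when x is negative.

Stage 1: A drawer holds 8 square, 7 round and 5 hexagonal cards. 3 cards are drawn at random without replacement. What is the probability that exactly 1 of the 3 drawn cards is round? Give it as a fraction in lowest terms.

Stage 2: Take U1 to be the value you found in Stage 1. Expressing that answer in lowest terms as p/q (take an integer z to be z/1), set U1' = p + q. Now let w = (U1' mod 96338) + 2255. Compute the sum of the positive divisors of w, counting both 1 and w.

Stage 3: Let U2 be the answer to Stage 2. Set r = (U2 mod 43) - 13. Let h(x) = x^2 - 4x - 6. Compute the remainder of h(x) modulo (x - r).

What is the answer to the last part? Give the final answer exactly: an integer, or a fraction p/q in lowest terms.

Stage 1: total draws C(20,3) = 1140; favorable C(7,1)*C(13,2) = 546; P = 91/190; answer 91/190
Stage 2: U1 = 91/190; threaded value p + q = 281; w = 2536; 2536 = 2^3 * 317; sigma = (1 + 2 + 4 + 8) * (1 + 317) = 15 * 318 = 4770; answer 4770
Stage 3: U2 = 4770; r = 27; remainder = value at the root: 1*(27)^2 - 4*(27)^1 - 6 = (729) + (-108) + (-6) = 615; answer 615

615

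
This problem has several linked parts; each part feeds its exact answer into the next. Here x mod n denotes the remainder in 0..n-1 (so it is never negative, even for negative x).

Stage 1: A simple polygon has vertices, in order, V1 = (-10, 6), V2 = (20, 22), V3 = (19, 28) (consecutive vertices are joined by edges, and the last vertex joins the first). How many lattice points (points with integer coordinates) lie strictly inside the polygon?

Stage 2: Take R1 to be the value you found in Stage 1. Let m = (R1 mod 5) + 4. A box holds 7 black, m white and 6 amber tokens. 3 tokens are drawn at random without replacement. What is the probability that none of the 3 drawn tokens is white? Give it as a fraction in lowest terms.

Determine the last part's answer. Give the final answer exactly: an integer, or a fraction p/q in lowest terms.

286/969

Stage 1: cross terms: (-10*22 - 20*6)=-340, (20*28 - 19*22)=142, (19*6 - -10*28)=394; twice the area = |196| = 196; area = 98; boundary points = 2 + 1 + 1 = 4; strictly interior points = area - boundary/2 + 1 = 97; answer 97
Stage 2: R1 = 97; m = 6; total draws C(19,3) = 969; favorable C(13,3) = 286; P = 286/969; answer 286/969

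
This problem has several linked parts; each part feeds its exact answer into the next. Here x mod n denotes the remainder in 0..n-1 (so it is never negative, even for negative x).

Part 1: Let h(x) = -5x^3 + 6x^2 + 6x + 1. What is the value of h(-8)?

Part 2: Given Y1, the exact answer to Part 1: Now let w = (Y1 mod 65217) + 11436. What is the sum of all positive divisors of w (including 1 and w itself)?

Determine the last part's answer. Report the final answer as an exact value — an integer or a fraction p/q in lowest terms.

15648

Part 1: -5*(-8)^3 + 6*(-8)^2 + 6*(-8)^1 + 1 = (2560) + (384) + (-48) + (1) = 2897; answer 2897
Part 2: Y1 = 2897; w = 14333; 14333 = 11 * 1303; sigma = (1 + 11) * (1 + 1303) = 12 * 1304 = 15648; answer 15648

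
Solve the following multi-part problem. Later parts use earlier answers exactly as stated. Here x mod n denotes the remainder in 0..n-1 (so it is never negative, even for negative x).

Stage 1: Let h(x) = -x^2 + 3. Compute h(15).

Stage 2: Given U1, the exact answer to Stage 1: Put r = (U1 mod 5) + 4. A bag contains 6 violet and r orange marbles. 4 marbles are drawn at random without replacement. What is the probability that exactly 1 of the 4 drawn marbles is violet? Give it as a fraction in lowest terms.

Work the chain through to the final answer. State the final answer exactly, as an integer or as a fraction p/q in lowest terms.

42/143

Stage 1: -1*(15)^2 + 3 = (-225) + (3) = -222; answer -222
Stage 2: U1 = -222; r = 7; total draws C(13,4) = 715; favorable C(6,1)*C(7,3) = 210; P = 42/143; answer 42/143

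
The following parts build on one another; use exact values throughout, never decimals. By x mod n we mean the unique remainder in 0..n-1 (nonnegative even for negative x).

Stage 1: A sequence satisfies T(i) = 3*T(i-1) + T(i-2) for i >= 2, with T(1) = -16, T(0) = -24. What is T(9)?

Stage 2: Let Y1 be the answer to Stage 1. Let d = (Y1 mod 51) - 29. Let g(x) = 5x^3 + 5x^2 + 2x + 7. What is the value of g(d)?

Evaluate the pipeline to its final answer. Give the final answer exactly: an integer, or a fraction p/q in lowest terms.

48559

Stage 1: T(2) = 3*(-16) + 1*(-24) = -72; iterating: T(2)=-72, T(3)=-232, T(4)=-768, T(5)=-2536, T(6)=-8376, T(7)=-27664, T(8)=-91368, T(9)=-301768; answer -301768
Stage 2: Y1 = -301768; d = 21; 5*(21)^3 + 5*(21)^2 + 2*(21)^1 + 7 = (46305) + (2205) + (42) + (7) = 48559; answer 48559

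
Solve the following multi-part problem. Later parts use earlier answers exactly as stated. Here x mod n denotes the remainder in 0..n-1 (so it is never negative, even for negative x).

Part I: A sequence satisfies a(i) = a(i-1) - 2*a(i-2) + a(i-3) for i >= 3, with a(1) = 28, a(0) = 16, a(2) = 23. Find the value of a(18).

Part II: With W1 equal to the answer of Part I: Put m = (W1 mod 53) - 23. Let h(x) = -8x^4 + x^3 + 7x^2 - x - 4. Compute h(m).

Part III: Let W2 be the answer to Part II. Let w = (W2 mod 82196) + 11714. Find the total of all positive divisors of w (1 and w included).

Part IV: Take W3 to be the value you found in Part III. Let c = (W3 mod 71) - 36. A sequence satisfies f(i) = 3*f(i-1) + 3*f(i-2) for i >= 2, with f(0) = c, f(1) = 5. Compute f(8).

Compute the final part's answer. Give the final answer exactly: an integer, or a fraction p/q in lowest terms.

53946

Part I: a(3) = 1*(23) - 2*(28) + 1*(16) = -17; iterating: a(3)=-17, a(4)=-35, a(5)=22, a(6)=75, a(7)=-4, a(8)=-132, a(9)=-49, a(10)=211, a(11)=177, a(12)=-294, a(13)=-437, a(14)=328, a(15)=908, a(16)=-185, a(17)=-1673, a(18)=-395; answer -395
Part II: W1 = -395; m = 6; -8*(6)^4 + 1*(6)^3 + 7*(6)^2 - 1*(6)^1 - 4 = (-10368) + (216) + (252) + (-6) + (-4) = -9910; answer -9910
Part III: W2 = -9910; w = 84000; 84000 = 2^5 * 3 * 5^3 * 7; sigma = (1 + 2 + 4 + 8 + 16 + 32) * (1 + 3) * (1 + 5 + 25 + 125) * (1 + 7) = 63 * 4 * 156 * 8 = 314496; answer 314496
Part IV: W3 = 314496; c = 1; f(2) = 3*(5) + 3*(1) = 18; iterating: f(2)=18, f(3)=69, f(4)=261, f(5)=990, f(6)=3753, f(7)=14229, f(8)=53946; answer 53946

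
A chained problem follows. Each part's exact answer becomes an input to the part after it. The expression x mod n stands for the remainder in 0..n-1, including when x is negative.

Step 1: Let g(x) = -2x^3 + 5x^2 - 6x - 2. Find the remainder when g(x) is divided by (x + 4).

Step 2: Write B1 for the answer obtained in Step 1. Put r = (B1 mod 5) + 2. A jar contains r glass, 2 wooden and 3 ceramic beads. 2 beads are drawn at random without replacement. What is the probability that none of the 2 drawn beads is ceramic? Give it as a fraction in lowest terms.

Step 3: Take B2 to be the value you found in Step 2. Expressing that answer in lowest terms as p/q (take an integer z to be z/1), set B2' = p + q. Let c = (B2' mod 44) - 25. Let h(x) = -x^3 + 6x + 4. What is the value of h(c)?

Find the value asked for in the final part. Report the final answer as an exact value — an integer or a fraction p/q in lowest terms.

Step 1: remainder = value at the root: -2*(-4)^3 + 5*(-4)^2 - 6*(-4)^1 - 2 = (128) + (80) + (24) + (-2) = 230; answer 230
Step 2: B1 = 230; r = 2; total draws C(7,2) = 21; favorable C(4,2) = 6; P = 2/7; answer 2/7
Step 3: B2 = 2/7; threaded value p + q = 9; c = -16; -1*(-16)^3 + 6*(-16)^1 + 4 = (4096) + (-96) + (4) = 4004; answer 4004

4004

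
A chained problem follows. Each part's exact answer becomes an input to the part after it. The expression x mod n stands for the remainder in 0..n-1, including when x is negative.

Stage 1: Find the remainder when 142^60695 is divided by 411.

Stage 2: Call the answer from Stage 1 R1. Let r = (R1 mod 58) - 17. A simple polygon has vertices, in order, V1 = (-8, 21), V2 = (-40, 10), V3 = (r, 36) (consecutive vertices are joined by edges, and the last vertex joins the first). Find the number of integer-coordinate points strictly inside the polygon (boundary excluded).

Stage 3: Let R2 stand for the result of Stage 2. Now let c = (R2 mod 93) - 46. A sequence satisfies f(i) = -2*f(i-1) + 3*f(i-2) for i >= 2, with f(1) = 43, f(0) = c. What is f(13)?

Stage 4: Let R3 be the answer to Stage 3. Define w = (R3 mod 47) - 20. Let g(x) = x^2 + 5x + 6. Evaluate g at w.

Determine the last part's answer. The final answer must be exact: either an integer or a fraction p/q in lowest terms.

20

Stage 1: squarings mod 411: 142^1=142, 142^2=25, 142^4=214, 142^8=175, 142^16=211, 142^32=133, 142^64=16, 142^128=256, 142^256=187, 142^512=34, 142^1024=334, 142^2048=175, 142^4096=211, 142^8192=133, 142^16384=16, 142^32768=256; 142^60695 = 142^1 * 142^2 * 142^4 * 142^16 * 142^256 * 142^1024 * 142^2048 * 142^8192 * 142^16384 * 142^32768 = 271 (mod 411); answer 271
Stage 2: R1 = 271; r = 22; cross terms: (-8*10 - -40*21)=760, (-40*36 - 22*10)=-1660, (22*21 - -8*36)=750; twice the area = |-150| = 150; area = 75; boundary points = 1 + 2 + 15 = 18; strictly interior points = area - boundary/2 + 1 = 67; answer 67
Stage 3: R2 = 67; c = 21; f(2) = -2*(43) + 3*(21) = -23; iterating: f(2)=-23, f(3)=175, f(4)=-419, f(5)=1363, f(6)=-3983, f(7)=12055, f(8)=-36059, f(9)=108283, f(10)=-324743, f(11)=974335, f(12)=-2922899, f(13)=8768803; answer 8768803
Stage 4: R3 = 8768803; w = -7; 1*(-7)^2 + 5*(-7)^1 + 6 = (49) + (-35) + (6) = 20; answer 20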